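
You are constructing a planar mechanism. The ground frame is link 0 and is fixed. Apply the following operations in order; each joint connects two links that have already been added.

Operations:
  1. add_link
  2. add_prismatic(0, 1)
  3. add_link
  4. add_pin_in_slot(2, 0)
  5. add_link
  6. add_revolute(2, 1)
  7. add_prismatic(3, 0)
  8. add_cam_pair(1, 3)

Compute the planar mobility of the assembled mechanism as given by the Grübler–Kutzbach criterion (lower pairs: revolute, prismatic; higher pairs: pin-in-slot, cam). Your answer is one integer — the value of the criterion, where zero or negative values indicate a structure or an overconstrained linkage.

M = 1

L=1 J1=0 J2=0
add link → L=2 J1=0 J2=0
P@0,1 dof=1 J1 → L=2 J1=1 J2=0
add link → L=3 J1=1 J2=0
PS@2,0 dof=2 J2 → L=3 J1=1 J2=1
add link → L=4 J1=1 J2=1
R@2,1 dof=1 J1 → L=4 J1=2 J2=1
P@3,0 dof=1 J1 → L=4 J1=3 J2=1
C@1,3 dof=2 J2 → L=4 J1=3 J2=2
M=3(L−1)−2J1−J2=3·3−2·3−2=1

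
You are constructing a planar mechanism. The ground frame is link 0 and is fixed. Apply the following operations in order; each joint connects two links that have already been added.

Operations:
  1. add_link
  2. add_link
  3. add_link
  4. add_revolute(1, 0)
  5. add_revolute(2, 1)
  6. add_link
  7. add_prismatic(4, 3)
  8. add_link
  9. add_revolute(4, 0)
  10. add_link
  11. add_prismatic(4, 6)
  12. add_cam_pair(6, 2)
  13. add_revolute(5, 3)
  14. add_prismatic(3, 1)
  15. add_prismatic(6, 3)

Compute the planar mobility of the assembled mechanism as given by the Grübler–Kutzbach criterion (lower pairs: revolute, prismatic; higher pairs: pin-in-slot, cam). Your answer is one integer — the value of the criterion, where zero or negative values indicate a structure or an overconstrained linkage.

link 0 = ground. State L|J1|J2 = 1|0|0
+link1  2|0|0
+link2  3|0|0
+link3  4|0|0
R(1,0) f=1→J1  4|1|0
R(2,1) f=1→J1  4|2|0
+link4  5|2|0
P(4,3) f=1→J1  5|3|0
+link5  6|3|0
R(4,0) f=1→J1  6|4|0
+link6  7|4|0
P(4,6) f=1→J1  7|5|0
C(6,2) f=2→J2  7|5|1
R(5,3) f=1→J1  7|6|1
P(3,1) f=1→J1  7|7|1
P(6,3) f=1→J1  7|8|1
M = 3(7−1)−2·8−1 = 18−16−1 = 1

M = 1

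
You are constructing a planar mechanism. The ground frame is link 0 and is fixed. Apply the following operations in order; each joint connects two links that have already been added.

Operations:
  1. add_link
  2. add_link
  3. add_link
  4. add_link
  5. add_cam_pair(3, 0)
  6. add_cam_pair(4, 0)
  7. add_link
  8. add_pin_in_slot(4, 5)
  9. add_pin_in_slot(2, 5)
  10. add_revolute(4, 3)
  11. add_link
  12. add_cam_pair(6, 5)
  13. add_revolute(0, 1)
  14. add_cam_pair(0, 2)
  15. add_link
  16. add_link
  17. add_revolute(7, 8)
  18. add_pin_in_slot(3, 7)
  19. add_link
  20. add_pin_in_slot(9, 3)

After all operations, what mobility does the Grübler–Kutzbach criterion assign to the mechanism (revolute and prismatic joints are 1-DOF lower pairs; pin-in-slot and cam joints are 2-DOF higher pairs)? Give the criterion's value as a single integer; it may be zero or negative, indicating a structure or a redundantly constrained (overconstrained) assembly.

ground; <1,0,0>
#1 <2,0,0>
#2 <3,0,0>
#3 <4,0,0>
#4 <5,0,0>
C:3↔0 J2 <5,0,1>
C:4↔0 J2 <5,0,2>
#5 <6,0,2>
PS:4↔5 J2 <6,0,3>
PS:2↔5 J2 <6,0,4>
R:4↔3 J1 <6,1,4>
#6 <7,1,4>
C:6↔5 J2 <7,1,5>
R:0↔1 J1 <7,2,5>
C:0↔2 J2 <7,2,6>
#7 <8,2,6>
#8 <9,2,6>
R:7↔8 J1 <9,3,6>
PS:3↔7 J2 <9,3,7>
#9 <10,3,7>
PS:9↔3 J2 <10,3,8>
3×9 − 2×3 − 1×8 = 13

M = 13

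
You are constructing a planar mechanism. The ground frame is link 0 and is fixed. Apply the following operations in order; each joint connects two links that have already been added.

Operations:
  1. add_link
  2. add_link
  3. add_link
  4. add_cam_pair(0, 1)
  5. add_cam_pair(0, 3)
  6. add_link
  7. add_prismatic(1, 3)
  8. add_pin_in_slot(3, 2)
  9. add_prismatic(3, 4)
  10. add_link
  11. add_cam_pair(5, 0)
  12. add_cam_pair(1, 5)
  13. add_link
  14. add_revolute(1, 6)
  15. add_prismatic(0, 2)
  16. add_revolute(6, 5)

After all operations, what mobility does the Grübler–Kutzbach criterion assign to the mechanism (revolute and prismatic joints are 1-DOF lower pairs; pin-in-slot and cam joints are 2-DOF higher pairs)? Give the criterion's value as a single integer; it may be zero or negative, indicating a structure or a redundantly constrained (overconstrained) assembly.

L=1 J1=0 J2=0
add link → L=2 J1=0 J2=0
add link → L=3 J1=0 J2=0
add link → L=4 J1=0 J2=0
C@0,1 dof=2 J2 → L=4 J1=0 J2=1
C@0,3 dof=2 J2 → L=4 J1=0 J2=2
add link → L=5 J1=0 J2=2
P@1,3 dof=1 J1 → L=5 J1=1 J2=2
PS@3,2 dof=2 J2 → L=5 J1=1 J2=3
P@3,4 dof=1 J1 → L=5 J1=2 J2=3
add link → L=6 J1=2 J2=3
C@5,0 dof=2 J2 → L=6 J1=2 J2=4
C@1,5 dof=2 J2 → L=6 J1=2 J2=5
add link → L=7 J1=2 J2=5
R@1,6 dof=1 J1 → L=7 J1=3 J2=5
P@0,2 dof=1 J1 → L=7 J1=4 J2=5
R@6,5 dof=1 J1 → L=7 J1=5 J2=5
M=3(L−1)−2J1−J2=3·6−2·5−5=3

M = 3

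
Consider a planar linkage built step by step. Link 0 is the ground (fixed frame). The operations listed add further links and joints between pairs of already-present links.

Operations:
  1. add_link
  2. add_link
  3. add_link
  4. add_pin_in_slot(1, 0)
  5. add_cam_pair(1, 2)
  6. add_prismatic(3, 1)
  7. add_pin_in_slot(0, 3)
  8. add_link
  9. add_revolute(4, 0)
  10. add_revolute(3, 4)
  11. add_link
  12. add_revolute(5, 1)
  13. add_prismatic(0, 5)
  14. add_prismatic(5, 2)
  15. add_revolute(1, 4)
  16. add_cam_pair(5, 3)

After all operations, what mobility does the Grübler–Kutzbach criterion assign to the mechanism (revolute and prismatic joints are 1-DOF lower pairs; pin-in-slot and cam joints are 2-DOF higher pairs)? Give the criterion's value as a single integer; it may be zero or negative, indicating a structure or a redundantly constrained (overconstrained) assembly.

link 0 = ground. State L|J1|J2 = 1|0|0
+link1  2|0|0
+link2  3|0|0
+link3  4|0|0
PS(1,0) f=2→J2  4|0|1
C(1,2) f=2→J2  4|0|2
P(3,1) f=1→J1  4|1|2
PS(0,3) f=2→J2  4|1|3
+link4  5|1|3
R(4,0) f=1→J1  5|2|3
R(3,4) f=1→J1  5|3|3
+link5  6|3|3
R(5,1) f=1→J1  6|4|3
P(0,5) f=1→J1  6|5|3
P(5,2) f=1→J1  6|6|3
R(1,4) f=1→J1  6|7|3
C(5,3) f=2→J2  6|7|4
M = 3(6−1)−2·7−4 = 15−14−4 = -3

M = -3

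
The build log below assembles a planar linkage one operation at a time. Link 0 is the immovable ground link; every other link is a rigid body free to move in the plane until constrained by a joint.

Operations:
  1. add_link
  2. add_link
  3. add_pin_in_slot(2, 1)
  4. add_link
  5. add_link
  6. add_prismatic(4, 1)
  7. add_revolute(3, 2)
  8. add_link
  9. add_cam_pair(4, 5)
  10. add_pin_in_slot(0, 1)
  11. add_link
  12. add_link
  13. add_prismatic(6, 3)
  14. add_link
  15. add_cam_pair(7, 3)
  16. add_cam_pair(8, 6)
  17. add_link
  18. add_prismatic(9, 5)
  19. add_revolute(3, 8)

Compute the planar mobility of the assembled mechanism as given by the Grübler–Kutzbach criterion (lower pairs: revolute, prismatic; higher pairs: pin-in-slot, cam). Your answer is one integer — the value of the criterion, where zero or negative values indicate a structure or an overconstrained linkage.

M = 12

(L,J1,J2)=(1,0,0); link0 fixed
link1: (2,0,0)
link2: (3,0,0)
PS 2-1 [J2]: (3,0,1)
link3: (4,0,1)
link4: (5,0,1)
P 4-1 [J1]: (5,1,1)
R 3-2 [J1]: (5,2,1)
link5: (6,2,1)
C 4-5 [J2]: (6,2,2)
PS 0-1 [J2]: (6,2,3)
link6: (7,2,3)
link7: (8,2,3)
P 6-3 [J1]: (8,3,3)
link8: (9,3,3)
C 7-3 [J2]: (9,3,4)
C 8-6 [J2]: (9,3,5)
link9: (10,3,5)
P 9-5 [J1]: (10,4,5)
R 3-8 [J1]: (10,5,5)
Grübler: 3·9 − 2·5 − 5 = 12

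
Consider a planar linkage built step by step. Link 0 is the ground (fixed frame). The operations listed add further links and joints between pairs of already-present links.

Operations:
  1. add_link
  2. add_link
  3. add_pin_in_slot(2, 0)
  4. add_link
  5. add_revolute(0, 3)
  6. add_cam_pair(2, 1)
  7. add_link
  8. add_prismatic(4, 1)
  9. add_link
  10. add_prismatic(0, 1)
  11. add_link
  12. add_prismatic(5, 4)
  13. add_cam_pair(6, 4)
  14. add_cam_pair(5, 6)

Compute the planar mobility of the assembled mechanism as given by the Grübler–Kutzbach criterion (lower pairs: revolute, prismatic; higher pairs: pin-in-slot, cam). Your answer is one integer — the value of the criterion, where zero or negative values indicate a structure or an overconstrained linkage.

[1;0;0] (link 0 is ground)
L+ [2;0;0]
L+ [3;0;0]
PS(2,0)∈J2 [3;0;1]
L+ [4;0;1]
R(0,3)∈J1 [4;1;1]
C(2,1)∈J2 [4;1;2]
L+ [5;1;2]
P(4,1)∈J1 [5;2;2]
L+ [6;2;2]
P(0,1)∈J1 [6;3;2]
L+ [7;3;2]
P(5,4)∈J1 [7;4;2]
C(6,4)∈J2 [7;4;3]
C(5,6)∈J2 [7;4;4]
mobility = 18 − 8 − 4 = 6

M = 6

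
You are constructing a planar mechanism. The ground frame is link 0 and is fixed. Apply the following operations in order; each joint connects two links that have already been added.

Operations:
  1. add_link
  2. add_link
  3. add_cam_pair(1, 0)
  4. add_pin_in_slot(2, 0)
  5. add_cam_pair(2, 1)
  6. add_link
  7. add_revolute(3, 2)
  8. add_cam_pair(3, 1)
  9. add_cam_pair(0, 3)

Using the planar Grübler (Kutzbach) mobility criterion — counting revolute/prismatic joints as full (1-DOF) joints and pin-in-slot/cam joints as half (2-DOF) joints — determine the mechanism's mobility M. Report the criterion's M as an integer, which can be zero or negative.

M = 2

(L,J1,J2)=(1,0,0); link0 fixed
link1: (2,0,0)
link2: (3,0,0)
C 1-0 [J2]: (3,0,1)
PS 2-0 [J2]: (3,0,2)
C 2-1 [J2]: (3,0,3)
link3: (4,0,3)
R 3-2 [J1]: (4,1,3)
C 3-1 [J2]: (4,1,4)
C 0-3 [J2]: (4,1,5)
Grübler: 3·3 − 2·1 − 5 = 2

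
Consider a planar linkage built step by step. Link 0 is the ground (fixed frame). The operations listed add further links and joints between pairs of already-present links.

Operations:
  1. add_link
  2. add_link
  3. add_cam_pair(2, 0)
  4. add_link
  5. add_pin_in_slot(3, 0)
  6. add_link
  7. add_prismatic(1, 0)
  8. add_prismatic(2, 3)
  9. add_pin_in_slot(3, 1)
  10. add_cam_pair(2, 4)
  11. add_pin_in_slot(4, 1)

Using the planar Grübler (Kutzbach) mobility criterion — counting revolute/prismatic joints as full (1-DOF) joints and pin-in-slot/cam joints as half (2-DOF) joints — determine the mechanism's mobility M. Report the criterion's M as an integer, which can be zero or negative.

[1;0;0] (link 0 is ground)
L+ [2;0;0]
L+ [3;0;0]
C(2,0)∈J2 [3;0;1]
L+ [4;0;1]
PS(3,0)∈J2 [4;0;2]
L+ [5;0;2]
P(1,0)∈J1 [5;1;2]
P(2,3)∈J1 [5;2;2]
PS(3,1)∈J2 [5;2;3]
C(2,4)∈J2 [5;2;4]
PS(4,1)∈J2 [5;2;5]
mobility = 12 − 4 − 5 = 3

M = 3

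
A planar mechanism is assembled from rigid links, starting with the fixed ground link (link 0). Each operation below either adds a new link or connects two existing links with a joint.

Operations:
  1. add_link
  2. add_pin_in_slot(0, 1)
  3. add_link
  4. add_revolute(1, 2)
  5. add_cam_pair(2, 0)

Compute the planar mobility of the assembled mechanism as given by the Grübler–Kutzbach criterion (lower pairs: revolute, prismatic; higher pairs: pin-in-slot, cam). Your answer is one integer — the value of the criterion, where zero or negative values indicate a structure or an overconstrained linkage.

link 0 = ground. State L|J1|J2 = 1|0|0
+link1  2|0|0
PS(0,1) f=2→J2  2|0|1
+link2  3|0|1
R(1,2) f=1→J1  3|1|1
C(2,0) f=2→J2  3|1|2
M = 3(3−1)−2·1−2 = 6−2−2 = 2

M = 2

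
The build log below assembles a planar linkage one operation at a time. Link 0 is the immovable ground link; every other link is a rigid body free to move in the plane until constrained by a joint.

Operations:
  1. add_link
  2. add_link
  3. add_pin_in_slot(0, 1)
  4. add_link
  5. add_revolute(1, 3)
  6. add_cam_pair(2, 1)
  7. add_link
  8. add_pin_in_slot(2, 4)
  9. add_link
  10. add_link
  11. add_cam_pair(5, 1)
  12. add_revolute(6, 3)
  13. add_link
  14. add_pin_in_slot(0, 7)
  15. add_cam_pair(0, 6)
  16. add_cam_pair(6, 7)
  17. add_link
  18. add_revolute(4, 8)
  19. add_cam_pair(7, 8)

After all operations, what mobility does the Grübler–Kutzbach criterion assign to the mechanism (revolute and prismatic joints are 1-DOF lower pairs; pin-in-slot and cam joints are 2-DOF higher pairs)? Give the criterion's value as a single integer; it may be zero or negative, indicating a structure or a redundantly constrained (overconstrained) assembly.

(L,J1,J2)=(1,0,0); link0 fixed
link1: (2,0,0)
link2: (3,0,0)
PS 0-1 [J2]: (3,0,1)
link3: (4,0,1)
R 1-3 [J1]: (4,1,1)
C 2-1 [J2]: (4,1,2)
link4: (5,1,2)
PS 2-4 [J2]: (5,1,3)
link5: (6,1,3)
link6: (7,1,3)
C 5-1 [J2]: (7,1,4)
R 6-3 [J1]: (7,2,4)
link7: (8,2,4)
PS 0-7 [J2]: (8,2,5)
C 0-6 [J2]: (8,2,6)
C 6-7 [J2]: (8,2,7)
link8: (9,2,7)
R 4-8 [J1]: (9,3,7)
C 7-8 [J2]: (9,3,8)
Grübler: 3·8 − 2·3 − 8 = 10

M = 10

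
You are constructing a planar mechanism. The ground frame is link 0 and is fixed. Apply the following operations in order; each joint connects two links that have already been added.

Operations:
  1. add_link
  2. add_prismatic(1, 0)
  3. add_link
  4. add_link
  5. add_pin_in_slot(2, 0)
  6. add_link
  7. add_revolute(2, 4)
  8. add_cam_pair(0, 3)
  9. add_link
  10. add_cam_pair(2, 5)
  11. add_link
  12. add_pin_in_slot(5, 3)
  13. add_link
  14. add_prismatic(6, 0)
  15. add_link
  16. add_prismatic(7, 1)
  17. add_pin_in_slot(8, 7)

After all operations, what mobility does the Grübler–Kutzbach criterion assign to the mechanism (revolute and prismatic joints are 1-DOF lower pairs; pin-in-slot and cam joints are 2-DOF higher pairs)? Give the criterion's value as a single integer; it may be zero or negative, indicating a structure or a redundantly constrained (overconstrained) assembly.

M = 11

link 0 = ground. State L|J1|J2 = 1|0|0
+link1  2|0|0
P(1,0) f=1→J1  2|1|0
+link2  3|1|0
+link3  4|1|0
PS(2,0) f=2→J2  4|1|1
+link4  5|1|1
R(2,4) f=1→J1  5|2|1
C(0,3) f=2→J2  5|2|2
+link5  6|2|2
C(2,5) f=2→J2  6|2|3
+link6  7|2|3
PS(5,3) f=2→J2  7|2|4
+link7  8|2|4
P(6,0) f=1→J1  8|3|4
+link8  9|3|4
P(7,1) f=1→J1  9|4|4
PS(8,7) f=2→J2  9|4|5
M = 3(9−1)−2·4−5 = 24−8−5 = 11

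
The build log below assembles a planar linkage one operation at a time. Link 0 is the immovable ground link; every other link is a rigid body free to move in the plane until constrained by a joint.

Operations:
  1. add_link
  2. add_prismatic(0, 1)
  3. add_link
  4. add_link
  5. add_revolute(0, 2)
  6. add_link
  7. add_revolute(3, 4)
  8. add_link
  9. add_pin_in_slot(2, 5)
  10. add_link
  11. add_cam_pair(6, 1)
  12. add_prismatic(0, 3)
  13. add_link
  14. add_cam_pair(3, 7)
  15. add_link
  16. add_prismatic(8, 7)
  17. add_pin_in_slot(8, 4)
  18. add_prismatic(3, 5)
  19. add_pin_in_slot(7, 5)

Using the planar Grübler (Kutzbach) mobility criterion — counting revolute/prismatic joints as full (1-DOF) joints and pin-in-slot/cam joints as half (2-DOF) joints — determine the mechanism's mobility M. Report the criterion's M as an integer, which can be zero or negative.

link 0 = ground. State L|J1|J2 = 1|0|0
+link1  2|0|0
P(0,1) f=1→J1  2|1|0
+link2  3|1|0
+link3  4|1|0
R(0,2) f=1→J1  4|2|0
+link4  5|2|0
R(3,4) f=1→J1  5|3|0
+link5  6|3|0
PS(2,5) f=2→J2  6|3|1
+link6  7|3|1
C(6,1) f=2→J2  7|3|2
P(0,3) f=1→J1  7|4|2
+link7  8|4|2
C(3,7) f=2→J2  8|4|3
+link8  9|4|3
P(8,7) f=1→J1  9|5|3
PS(8,4) f=2→J2  9|5|4
P(3,5) f=1→J1  9|6|4
PS(7,5) f=2→J2  9|6|5
M = 3(9−1)−2·6−5 = 24−12−5 = 7

M = 7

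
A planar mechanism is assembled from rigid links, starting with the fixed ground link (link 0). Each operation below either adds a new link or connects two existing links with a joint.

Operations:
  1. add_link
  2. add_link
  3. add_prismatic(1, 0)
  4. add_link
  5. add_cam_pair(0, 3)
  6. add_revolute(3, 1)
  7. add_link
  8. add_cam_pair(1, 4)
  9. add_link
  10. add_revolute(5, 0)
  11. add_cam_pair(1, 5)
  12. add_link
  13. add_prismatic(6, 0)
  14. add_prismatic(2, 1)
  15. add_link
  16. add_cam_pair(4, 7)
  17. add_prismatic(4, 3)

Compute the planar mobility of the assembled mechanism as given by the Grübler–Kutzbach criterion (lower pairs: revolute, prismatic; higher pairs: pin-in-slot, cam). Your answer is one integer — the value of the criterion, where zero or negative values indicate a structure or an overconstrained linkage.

M = 5

(L,J1,J2)=(1,0,0); link0 fixed
link1: (2,0,0)
link2: (3,0,0)
P 1-0 [J1]: (3,1,0)
link3: (4,1,0)
C 0-3 [J2]: (4,1,1)
R 3-1 [J1]: (4,2,1)
link4: (5,2,1)
C 1-4 [J2]: (5,2,2)
link5: (6,2,2)
R 5-0 [J1]: (6,3,2)
C 1-5 [J2]: (6,3,3)
link6: (7,3,3)
P 6-0 [J1]: (7,4,3)
P 2-1 [J1]: (7,5,3)
link7: (8,5,3)
C 4-7 [J2]: (8,5,4)
P 4-3 [J1]: (8,6,4)
Grübler: 3·7 − 2·6 − 4 = 5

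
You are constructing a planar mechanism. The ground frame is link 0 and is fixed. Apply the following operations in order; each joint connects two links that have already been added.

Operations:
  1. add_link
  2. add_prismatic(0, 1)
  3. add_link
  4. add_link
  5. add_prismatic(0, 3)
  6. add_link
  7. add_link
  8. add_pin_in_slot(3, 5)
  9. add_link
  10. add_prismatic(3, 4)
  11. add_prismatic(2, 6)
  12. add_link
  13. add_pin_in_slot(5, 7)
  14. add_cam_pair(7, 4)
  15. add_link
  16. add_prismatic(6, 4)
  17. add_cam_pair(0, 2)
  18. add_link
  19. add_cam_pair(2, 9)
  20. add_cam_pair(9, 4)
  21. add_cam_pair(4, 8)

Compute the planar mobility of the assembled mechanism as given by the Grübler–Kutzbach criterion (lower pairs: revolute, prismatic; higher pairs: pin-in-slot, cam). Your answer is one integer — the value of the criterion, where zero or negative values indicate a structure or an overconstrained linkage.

M = 10

(L,J1,J2)=(1,0,0); link0 fixed
link1: (2,0,0)
P 0-1 [J1]: (2,1,0)
link2: (3,1,0)
link3: (4,1,0)
P 0-3 [J1]: (4,2,0)
link4: (5,2,0)
link5: (6,2,0)
PS 3-5 [J2]: (6,2,1)
link6: (7,2,1)
P 3-4 [J1]: (7,3,1)
P 2-6 [J1]: (7,4,1)
link7: (8,4,1)
PS 5-7 [J2]: (8,4,2)
C 7-4 [J2]: (8,4,3)
link8: (9,4,3)
P 6-4 [J1]: (9,5,3)
C 0-2 [J2]: (9,5,4)
link9: (10,5,4)
C 2-9 [J2]: (10,5,5)
C 9-4 [J2]: (10,5,6)
C 4-8 [J2]: (10,5,7)
Grübler: 3·9 − 2·5 − 7 = 10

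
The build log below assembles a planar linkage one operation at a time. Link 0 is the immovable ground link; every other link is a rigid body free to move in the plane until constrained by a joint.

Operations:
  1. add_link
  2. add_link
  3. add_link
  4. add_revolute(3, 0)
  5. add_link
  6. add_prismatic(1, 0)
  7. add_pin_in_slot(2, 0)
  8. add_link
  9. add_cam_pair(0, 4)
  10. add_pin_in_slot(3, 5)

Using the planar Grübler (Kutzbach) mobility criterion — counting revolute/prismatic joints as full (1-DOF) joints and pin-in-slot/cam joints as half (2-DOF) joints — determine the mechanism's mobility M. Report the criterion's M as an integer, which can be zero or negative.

ground; <1,0,0>
#1 <2,0,0>
#2 <3,0,0>
#3 <4,0,0>
R:3↔0 J1 <4,1,0>
#4 <5,1,0>
P:1↔0 J1 <5,2,0>
PS:2↔0 J2 <5,2,1>
#5 <6,2,1>
C:0↔4 J2 <6,2,2>
PS:3↔5 J2 <6,2,3>
3×5 − 2×2 − 1×3 = 8

M = 8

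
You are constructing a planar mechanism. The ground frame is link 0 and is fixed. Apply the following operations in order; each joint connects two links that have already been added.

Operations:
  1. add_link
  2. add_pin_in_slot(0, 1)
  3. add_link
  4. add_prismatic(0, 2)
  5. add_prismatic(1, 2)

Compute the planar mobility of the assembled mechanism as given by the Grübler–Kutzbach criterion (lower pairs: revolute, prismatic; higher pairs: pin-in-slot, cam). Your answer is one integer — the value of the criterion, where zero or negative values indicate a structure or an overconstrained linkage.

link 0 = ground. State L|J1|J2 = 1|0|0
+link1  2|0|0
PS(0,1) f=2→J2  2|0|1
+link2  3|0|1
P(0,2) f=1→J1  3|1|1
P(1,2) f=1→J1  3|2|1
M = 3(3−1)−2·2−1 = 6−4−1 = 1

M = 1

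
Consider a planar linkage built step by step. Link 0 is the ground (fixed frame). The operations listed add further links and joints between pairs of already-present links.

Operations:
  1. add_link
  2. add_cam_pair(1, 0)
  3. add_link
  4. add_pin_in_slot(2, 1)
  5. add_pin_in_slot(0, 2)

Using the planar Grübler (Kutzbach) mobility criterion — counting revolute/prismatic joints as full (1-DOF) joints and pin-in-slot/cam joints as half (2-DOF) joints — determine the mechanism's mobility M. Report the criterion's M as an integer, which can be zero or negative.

M = 3

(L,J1,J2)=(1,0,0); link0 fixed
link1: (2,0,0)
C 1-0 [J2]: (2,0,1)
link2: (3,0,1)
PS 2-1 [J2]: (3,0,2)
PS 0-2 [J2]: (3,0,3)
Grübler: 3·2 − 2·0 − 3 = 3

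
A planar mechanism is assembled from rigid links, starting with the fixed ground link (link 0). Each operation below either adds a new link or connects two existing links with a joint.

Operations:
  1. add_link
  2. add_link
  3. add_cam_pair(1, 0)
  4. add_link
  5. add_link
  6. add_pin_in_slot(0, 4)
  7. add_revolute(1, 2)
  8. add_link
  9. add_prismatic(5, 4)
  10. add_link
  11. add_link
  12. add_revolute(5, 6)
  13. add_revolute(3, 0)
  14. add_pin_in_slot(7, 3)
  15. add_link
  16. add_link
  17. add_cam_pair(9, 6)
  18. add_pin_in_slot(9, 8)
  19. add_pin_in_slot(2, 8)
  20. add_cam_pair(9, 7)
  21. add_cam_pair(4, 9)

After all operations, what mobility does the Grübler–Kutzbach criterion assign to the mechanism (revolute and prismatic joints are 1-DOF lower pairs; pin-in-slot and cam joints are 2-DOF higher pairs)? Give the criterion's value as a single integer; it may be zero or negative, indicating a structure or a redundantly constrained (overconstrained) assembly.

(L,J1,J2)=(1,0,0); link0 fixed
link1: (2,0,0)
link2: (3,0,0)
C 1-0 [J2]: (3,0,1)
link3: (4,0,1)
link4: (5,0,1)
PS 0-4 [J2]: (5,0,2)
R 1-2 [J1]: (5,1,2)
link5: (6,1,2)
P 5-4 [J1]: (6,2,2)
link6: (7,2,2)
link7: (8,2,2)
R 5-6 [J1]: (8,3,2)
R 3-0 [J1]: (8,4,2)
PS 7-3 [J2]: (8,4,3)
link8: (9,4,3)
link9: (10,4,3)
C 9-6 [J2]: (10,4,4)
PS 9-8 [J2]: (10,4,5)
PS 2-8 [J2]: (10,4,6)
C 9-7 [J2]: (10,4,7)
C 4-9 [J2]: (10,4,8)
Grübler: 3·9 − 2·4 − 8 = 11

M = 11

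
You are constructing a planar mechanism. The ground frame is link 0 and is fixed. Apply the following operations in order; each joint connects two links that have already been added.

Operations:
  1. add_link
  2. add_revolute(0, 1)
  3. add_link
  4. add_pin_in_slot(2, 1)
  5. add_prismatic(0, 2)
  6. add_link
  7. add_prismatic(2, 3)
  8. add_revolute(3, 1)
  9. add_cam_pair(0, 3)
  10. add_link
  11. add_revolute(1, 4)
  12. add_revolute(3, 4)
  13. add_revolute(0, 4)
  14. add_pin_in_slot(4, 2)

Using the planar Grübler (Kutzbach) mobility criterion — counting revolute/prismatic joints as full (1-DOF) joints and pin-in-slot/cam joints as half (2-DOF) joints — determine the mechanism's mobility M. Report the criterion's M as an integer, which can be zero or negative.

link 0 = ground. State L|J1|J2 = 1|0|0
+link1  2|0|0
R(0,1) f=1→J1  2|1|0
+link2  3|1|0
PS(2,1) f=2→J2  3|1|1
P(0,2) f=1→J1  3|2|1
+link3  4|2|1
P(2,3) f=1→J1  4|3|1
R(3,1) f=1→J1  4|4|1
C(0,3) f=2→J2  4|4|2
+link4  5|4|2
R(1,4) f=1→J1  5|5|2
R(3,4) f=1→J1  5|6|2
R(0,4) f=1→J1  5|7|2
PS(4,2) f=2→J2  5|7|3
M = 3(5−1)−2·7−3 = 12−14−3 = -5

M = -5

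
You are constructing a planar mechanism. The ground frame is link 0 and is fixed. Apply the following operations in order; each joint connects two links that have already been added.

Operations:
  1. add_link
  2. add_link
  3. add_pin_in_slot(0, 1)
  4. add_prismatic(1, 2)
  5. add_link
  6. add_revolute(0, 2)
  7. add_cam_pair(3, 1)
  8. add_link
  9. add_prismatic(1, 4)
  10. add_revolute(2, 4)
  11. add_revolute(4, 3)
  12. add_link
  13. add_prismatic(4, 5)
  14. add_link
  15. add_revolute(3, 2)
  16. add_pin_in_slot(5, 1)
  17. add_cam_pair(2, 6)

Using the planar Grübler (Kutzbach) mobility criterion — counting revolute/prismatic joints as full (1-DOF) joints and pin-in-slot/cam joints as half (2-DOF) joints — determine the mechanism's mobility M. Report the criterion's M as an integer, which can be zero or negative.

(L,J1,J2)=(1,0,0); link0 fixed
link1: (2,0,0)
link2: (3,0,0)
PS 0-1 [J2]: (3,0,1)
P 1-2 [J1]: (3,1,1)
link3: (4,1,1)
R 0-2 [J1]: (4,2,1)
C 3-1 [J2]: (4,2,2)
link4: (5,2,2)
P 1-4 [J1]: (5,3,2)
R 2-4 [J1]: (5,4,2)
R 4-3 [J1]: (5,5,2)
link5: (6,5,2)
P 4-5 [J1]: (6,6,2)
link6: (7,6,2)
R 3-2 [J1]: (7,7,2)
PS 5-1 [J2]: (7,7,3)
C 2-6 [J2]: (7,7,4)
Grübler: 3·6 − 2·7 − 4 = 0

M = 0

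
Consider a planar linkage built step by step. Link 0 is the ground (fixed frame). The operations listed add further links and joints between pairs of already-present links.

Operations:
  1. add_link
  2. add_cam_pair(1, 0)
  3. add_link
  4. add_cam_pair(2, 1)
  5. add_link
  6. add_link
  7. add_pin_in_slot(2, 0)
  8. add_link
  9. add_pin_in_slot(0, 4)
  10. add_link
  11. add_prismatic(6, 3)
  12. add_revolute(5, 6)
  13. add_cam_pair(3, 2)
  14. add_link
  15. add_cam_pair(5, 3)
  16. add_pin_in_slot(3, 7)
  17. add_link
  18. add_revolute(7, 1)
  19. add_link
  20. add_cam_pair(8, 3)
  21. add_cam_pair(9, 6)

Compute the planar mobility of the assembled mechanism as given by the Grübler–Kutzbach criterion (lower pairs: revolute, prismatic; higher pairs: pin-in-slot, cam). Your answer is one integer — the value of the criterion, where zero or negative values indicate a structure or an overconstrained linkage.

M = 12

[1;0;0] (link 0 is ground)
L+ [2;0;0]
C(1,0)∈J2 [2;0;1]
L+ [3;0;1]
C(2,1)∈J2 [3;0;2]
L+ [4;0;2]
L+ [5;0;2]
PS(2,0)∈J2 [5;0;3]
L+ [6;0;3]
PS(0,4)∈J2 [6;0;4]
L+ [7;0;4]
P(6,3)∈J1 [7;1;4]
R(5,6)∈J1 [7;2;4]
C(3,2)∈J2 [7;2;5]
L+ [8;2;5]
C(5,3)∈J2 [8;2;6]
PS(3,7)∈J2 [8;2;7]
L+ [9;2;7]
R(7,1)∈J1 [9;3;7]
L+ [10;3;7]
C(8,3)∈J2 [10;3;8]
C(9,6)∈J2 [10;3;9]
mobility = 27 − 6 − 9 = 12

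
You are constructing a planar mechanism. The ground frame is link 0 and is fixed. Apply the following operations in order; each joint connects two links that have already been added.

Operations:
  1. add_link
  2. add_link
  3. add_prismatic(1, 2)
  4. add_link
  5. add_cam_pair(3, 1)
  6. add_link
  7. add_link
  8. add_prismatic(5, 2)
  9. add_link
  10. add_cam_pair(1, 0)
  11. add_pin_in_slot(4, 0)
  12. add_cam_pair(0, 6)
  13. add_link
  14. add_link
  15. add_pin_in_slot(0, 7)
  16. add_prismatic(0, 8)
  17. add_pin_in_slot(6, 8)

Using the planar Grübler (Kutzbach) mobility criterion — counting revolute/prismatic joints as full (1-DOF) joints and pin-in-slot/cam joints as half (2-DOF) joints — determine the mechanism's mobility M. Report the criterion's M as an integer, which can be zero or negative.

(L,J1,J2)=(1,0,0); link0 fixed
link1: (2,0,0)
link2: (3,0,0)
P 1-2 [J1]: (3,1,0)
link3: (4,1,0)
C 3-1 [J2]: (4,1,1)
link4: (5,1,1)
link5: (6,1,1)
P 5-2 [J1]: (6,2,1)
link6: (7,2,1)
C 1-0 [J2]: (7,2,2)
PS 4-0 [J2]: (7,2,3)
C 0-6 [J2]: (7,2,4)
link7: (8,2,4)
link8: (9,2,4)
PS 0-7 [J2]: (9,2,5)
P 0-8 [J1]: (9,3,5)
PS 6-8 [J2]: (9,3,6)
Grübler: 3·8 − 2·3 − 6 = 12

M = 12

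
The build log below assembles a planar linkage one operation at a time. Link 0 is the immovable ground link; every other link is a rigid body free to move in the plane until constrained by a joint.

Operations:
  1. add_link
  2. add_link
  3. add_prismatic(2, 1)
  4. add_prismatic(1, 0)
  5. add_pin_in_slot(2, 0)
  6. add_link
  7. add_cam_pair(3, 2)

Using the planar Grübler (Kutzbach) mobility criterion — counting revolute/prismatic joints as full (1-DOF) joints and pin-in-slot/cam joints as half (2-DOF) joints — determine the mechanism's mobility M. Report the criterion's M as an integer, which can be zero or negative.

L=1 J1=0 J2=0
add link → L=2 J1=0 J2=0
add link → L=3 J1=0 J2=0
P@2,1 dof=1 J1 → L=3 J1=1 J2=0
P@1,0 dof=1 J1 → L=3 J1=2 J2=0
PS@2,0 dof=2 J2 → L=3 J1=2 J2=1
add link → L=4 J1=2 J2=1
C@3,2 dof=2 J2 → L=4 J1=2 J2=2
M=3(L−1)−2J1−J2=3·3−2·2−2=3

M = 3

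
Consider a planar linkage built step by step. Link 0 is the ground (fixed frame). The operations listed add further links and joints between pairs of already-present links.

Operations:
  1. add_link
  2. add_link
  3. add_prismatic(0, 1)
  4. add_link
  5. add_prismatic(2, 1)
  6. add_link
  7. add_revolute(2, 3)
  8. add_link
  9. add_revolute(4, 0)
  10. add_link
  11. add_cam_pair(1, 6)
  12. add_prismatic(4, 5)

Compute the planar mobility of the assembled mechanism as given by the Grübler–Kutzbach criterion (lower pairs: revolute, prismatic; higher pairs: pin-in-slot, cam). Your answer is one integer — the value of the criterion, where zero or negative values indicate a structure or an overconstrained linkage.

link 0 = ground. State L|J1|J2 = 1|0|0
+link1  2|0|0
+link2  3|0|0
P(0,1) f=1→J1  3|1|0
+link3  4|1|0
P(2,1) f=1→J1  4|2|0
+link4  5|2|0
R(2,3) f=1→J1  5|3|0
+link5  6|3|0
R(4,0) f=1→J1  6|4|0
+link6  7|4|0
C(1,6) f=2→J2  7|4|1
P(4,5) f=1→J1  7|5|1
M = 3(7−1)−2·5−1 = 18−10−1 = 7

M = 7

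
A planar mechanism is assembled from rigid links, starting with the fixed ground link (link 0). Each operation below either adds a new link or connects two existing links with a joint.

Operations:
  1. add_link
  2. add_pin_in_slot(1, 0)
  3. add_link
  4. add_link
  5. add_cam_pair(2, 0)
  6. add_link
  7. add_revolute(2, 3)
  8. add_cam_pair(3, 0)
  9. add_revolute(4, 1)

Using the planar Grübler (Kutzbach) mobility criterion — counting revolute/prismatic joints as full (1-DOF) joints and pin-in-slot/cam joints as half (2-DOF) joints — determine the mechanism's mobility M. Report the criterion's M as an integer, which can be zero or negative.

ground; <1,0,0>
#1 <2,0,0>
PS:1↔0 J2 <2,0,1>
#2 <3,0,1>
#3 <4,0,1>
C:2↔0 J2 <4,0,2>
#4 <5,0,2>
R:2↔3 J1 <5,1,2>
C:3↔0 J2 <5,1,3>
R:4↔1 J1 <5,2,3>
3×4 − 2×2 − 1×3 = 5

M = 5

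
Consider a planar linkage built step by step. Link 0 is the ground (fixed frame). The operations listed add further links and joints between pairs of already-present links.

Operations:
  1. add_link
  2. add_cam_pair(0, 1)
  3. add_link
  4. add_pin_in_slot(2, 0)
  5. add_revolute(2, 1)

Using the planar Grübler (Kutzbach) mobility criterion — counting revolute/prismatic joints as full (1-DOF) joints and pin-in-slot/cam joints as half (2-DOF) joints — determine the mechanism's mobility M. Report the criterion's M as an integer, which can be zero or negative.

ground; <1,0,0>
#1 <2,0,0>
C:0↔1 J2 <2,0,1>
#2 <3,0,1>
PS:2↔0 J2 <3,0,2>
R:2↔1 J1 <3,1,2>
3×2 − 2×1 − 1×2 = 2

M = 2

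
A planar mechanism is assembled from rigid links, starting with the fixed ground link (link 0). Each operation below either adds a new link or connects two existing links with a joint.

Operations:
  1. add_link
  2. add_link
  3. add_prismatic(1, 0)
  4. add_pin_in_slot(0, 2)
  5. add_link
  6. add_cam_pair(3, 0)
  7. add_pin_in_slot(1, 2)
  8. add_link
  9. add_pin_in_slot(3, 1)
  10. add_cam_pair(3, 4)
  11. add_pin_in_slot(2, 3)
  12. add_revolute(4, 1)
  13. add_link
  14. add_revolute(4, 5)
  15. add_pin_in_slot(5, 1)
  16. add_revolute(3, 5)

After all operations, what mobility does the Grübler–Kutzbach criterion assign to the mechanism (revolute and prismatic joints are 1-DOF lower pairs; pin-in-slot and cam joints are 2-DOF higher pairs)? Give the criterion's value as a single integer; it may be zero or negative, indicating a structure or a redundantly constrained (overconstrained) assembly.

link 0 = ground. State L|J1|J2 = 1|0|0
+link1  2|0|0
+link2  3|0|0
P(1,0) f=1→J1  3|1|0
PS(0,2) f=2→J2  3|1|1
+link3  4|1|1
C(3,0) f=2→J2  4|1|2
PS(1,2) f=2→J2  4|1|3
+link4  5|1|3
PS(3,1) f=2→J2  5|1|4
C(3,4) f=2→J2  5|1|5
PS(2,3) f=2→J2  5|1|6
R(4,1) f=1→J1  5|2|6
+link5  6|2|6
R(4,5) f=1→J1  6|3|6
PS(5,1) f=2→J2  6|3|7
R(3,5) f=1→J1  6|4|7
M = 3(6−1)−2·4−7 = 15−8−7 = 0

M = 0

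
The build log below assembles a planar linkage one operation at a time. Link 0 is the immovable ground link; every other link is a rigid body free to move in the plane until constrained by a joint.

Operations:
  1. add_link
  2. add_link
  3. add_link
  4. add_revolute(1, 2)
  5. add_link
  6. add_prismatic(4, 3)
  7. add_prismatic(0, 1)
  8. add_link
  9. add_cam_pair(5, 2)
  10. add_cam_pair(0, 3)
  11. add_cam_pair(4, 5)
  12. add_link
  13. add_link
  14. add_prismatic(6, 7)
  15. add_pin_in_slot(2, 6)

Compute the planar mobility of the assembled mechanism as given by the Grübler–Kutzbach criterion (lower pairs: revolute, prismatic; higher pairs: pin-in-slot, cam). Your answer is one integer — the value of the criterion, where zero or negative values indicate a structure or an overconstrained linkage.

(L,J1,J2)=(1,0,0); link0 fixed
link1: (2,0,0)
link2: (3,0,0)
link3: (4,0,0)
R 1-2 [J1]: (4,1,0)
link4: (5,1,0)
P 4-3 [J1]: (5,2,0)
P 0-1 [J1]: (5,3,0)
link5: (6,3,0)
C 5-2 [J2]: (6,3,1)
C 0-3 [J2]: (6,3,2)
C 4-5 [J2]: (6,3,3)
link6: (7,3,3)
link7: (8,3,3)
P 6-7 [J1]: (8,4,3)
PS 2-6 [J2]: (8,4,4)
Grübler: 3·7 − 2·4 − 4 = 9

M = 9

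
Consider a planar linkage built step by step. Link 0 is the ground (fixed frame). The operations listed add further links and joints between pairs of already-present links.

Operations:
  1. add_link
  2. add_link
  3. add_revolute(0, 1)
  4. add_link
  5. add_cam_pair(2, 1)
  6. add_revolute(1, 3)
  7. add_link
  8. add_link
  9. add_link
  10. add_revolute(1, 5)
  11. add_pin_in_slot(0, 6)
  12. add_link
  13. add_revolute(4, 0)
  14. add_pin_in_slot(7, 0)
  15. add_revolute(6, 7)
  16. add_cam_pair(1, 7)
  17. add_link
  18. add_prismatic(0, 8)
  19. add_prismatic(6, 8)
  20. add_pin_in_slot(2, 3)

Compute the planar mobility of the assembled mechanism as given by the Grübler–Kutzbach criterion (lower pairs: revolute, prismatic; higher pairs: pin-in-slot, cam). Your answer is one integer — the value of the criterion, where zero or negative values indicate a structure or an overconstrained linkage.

M = 5

ground; <1,0,0>
#1 <2,0,0>
#2 <3,0,0>
R:0↔1 J1 <3,1,0>
#3 <4,1,0>
C:2↔1 J2 <4,1,1>
R:1↔3 J1 <4,2,1>
#4 <5,2,1>
#5 <6,2,1>
#6 <7,2,1>
R:1↔5 J1 <7,3,1>
PS:0↔6 J2 <7,3,2>
#7 <8,3,2>
R:4↔0 J1 <8,4,2>
PS:7↔0 J2 <8,4,3>
R:6↔7 J1 <8,5,3>
C:1↔7 J2 <8,5,4>
#8 <9,5,4>
P:0↔8 J1 <9,6,4>
P:6↔8 J1 <9,7,4>
PS:2↔3 J2 <9,7,5>
3×8 − 2×7 − 1×5 = 5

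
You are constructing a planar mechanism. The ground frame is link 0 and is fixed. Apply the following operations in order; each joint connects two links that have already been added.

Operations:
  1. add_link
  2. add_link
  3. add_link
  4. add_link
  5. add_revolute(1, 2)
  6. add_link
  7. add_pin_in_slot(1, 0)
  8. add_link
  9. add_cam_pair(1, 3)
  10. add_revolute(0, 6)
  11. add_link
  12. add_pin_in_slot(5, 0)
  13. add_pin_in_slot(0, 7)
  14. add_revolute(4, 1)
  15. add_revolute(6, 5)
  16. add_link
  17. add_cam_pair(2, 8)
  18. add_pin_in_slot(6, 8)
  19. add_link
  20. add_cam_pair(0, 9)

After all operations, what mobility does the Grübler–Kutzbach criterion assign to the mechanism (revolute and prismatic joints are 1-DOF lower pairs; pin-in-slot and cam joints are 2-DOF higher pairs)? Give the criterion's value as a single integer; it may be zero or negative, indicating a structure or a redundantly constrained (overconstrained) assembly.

M = 12

link 0 = ground. State L|J1|J2 = 1|0|0
+link1  2|0|0
+link2  3|0|0
+link3  4|0|0
+link4  5|0|0
R(1,2) f=1→J1  5|1|0
+link5  6|1|0
PS(1,0) f=2→J2  6|1|1
+link6  7|1|1
C(1,3) f=2→J2  7|1|2
R(0,6) f=1→J1  7|2|2
+link7  8|2|2
PS(5,0) f=2→J2  8|2|3
PS(0,7) f=2→J2  8|2|4
R(4,1) f=1→J1  8|3|4
R(6,5) f=1→J1  8|4|4
+link8  9|4|4
C(2,8) f=2→J2  9|4|5
PS(6,8) f=2→J2  9|4|6
+link9  10|4|6
C(0,9) f=2→J2  10|4|7
M = 3(10−1)−2·4−7 = 27−8−7 = 12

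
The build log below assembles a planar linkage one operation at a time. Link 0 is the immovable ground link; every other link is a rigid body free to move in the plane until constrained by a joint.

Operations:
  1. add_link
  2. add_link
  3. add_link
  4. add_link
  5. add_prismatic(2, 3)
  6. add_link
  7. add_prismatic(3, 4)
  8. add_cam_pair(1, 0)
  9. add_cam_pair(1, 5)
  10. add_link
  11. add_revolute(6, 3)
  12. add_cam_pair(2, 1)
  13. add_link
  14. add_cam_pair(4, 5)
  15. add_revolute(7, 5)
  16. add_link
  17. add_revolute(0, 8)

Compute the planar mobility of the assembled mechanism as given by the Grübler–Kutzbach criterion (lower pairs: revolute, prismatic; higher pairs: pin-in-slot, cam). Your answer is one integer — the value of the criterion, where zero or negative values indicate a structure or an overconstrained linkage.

[1;0;0] (link 0 is ground)
L+ [2;0;0]
L+ [3;0;0]
L+ [4;0;0]
L+ [5;0;0]
P(2,3)∈J1 [5;1;0]
L+ [6;1;0]
P(3,4)∈J1 [6;2;0]
C(1,0)∈J2 [6;2;1]
C(1,5)∈J2 [6;2;2]
L+ [7;2;2]
R(6,3)∈J1 [7;3;2]
C(2,1)∈J2 [7;3;3]
L+ [8;3;3]
C(4,5)∈J2 [8;3;4]
R(7,5)∈J1 [8;4;4]
L+ [9;4;4]
R(0,8)∈J1 [9;5;4]
mobility = 24 − 10 − 4 = 10

M = 10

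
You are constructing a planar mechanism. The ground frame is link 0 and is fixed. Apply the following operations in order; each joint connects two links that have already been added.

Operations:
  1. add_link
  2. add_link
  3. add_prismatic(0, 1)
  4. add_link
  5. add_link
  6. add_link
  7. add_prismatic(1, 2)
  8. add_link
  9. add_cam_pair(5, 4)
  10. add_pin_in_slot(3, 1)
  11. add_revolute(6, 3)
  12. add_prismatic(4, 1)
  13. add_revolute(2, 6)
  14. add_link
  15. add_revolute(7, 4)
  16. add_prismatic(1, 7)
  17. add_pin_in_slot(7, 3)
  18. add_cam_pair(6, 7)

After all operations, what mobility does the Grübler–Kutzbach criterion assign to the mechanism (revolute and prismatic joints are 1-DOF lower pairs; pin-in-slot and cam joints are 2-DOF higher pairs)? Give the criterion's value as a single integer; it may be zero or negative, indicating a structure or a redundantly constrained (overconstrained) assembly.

L=1 J1=0 J2=0
add link → L=2 J1=0 J2=0
add link → L=3 J1=0 J2=0
P@0,1 dof=1 J1 → L=3 J1=1 J2=0
add link → L=4 J1=1 J2=0
add link → L=5 J1=1 J2=0
add link → L=6 J1=1 J2=0
P@1,2 dof=1 J1 → L=6 J1=2 J2=0
add link → L=7 J1=2 J2=0
C@5,4 dof=2 J2 → L=7 J1=2 J2=1
PS@3,1 dof=2 J2 → L=7 J1=2 J2=2
R@6,3 dof=1 J1 → L=7 J1=3 J2=2
P@4,1 dof=1 J1 → L=7 J1=4 J2=2
R@2,6 dof=1 J1 → L=7 J1=5 J2=2
add link → L=8 J1=5 J2=2
R@7,4 dof=1 J1 → L=8 J1=6 J2=2
P@1,7 dof=1 J1 → L=8 J1=7 J2=2
PS@7,3 dof=2 J2 → L=8 J1=7 J2=3
C@6,7 dof=2 J2 → L=8 J1=7 J2=4
M=3(L−1)−2J1−J2=3·7−2·7−4=3

M = 3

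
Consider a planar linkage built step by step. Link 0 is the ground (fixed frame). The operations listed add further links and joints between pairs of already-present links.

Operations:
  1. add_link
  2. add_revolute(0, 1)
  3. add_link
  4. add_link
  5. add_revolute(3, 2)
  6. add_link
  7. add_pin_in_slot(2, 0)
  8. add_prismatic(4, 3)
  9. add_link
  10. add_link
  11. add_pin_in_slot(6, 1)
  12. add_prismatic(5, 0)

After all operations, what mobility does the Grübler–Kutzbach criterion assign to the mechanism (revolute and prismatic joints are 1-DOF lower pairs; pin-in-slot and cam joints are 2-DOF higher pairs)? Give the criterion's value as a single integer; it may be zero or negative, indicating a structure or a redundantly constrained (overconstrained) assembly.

M = 8

(L,J1,J2)=(1,0,0); link0 fixed
link1: (2,0,0)
R 0-1 [J1]: (2,1,0)
link2: (3,1,0)
link3: (4,1,0)
R 3-2 [J1]: (4,2,0)
link4: (5,2,0)
PS 2-0 [J2]: (5,2,1)
P 4-3 [J1]: (5,3,1)
link5: (6,3,1)
link6: (7,3,1)
PS 6-1 [J2]: (7,3,2)
P 5-0 [J1]: (7,4,2)
Grübler: 3·6 − 2·4 − 2 = 8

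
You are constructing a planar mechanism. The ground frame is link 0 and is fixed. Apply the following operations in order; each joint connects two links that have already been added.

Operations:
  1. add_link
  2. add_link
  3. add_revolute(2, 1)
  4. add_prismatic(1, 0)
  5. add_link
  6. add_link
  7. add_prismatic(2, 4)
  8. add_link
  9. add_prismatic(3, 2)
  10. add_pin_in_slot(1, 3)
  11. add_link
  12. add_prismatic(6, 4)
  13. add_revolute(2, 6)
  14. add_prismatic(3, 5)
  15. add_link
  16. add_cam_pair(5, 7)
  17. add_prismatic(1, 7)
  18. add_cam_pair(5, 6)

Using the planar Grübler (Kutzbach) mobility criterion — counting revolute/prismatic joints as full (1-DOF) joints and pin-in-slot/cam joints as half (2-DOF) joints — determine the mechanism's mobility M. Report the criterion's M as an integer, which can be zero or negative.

M = 2

(L,J1,J2)=(1,0,0); link0 fixed
link1: (2,0,0)
link2: (3,0,0)
R 2-1 [J1]: (3,1,0)
P 1-0 [J1]: (3,2,0)
link3: (4,2,0)
link4: (5,2,0)
P 2-4 [J1]: (5,3,0)
link5: (6,3,0)
P 3-2 [J1]: (6,4,0)
PS 1-3 [J2]: (6,4,1)
link6: (7,4,1)
P 6-4 [J1]: (7,5,1)
R 2-6 [J1]: (7,6,1)
P 3-5 [J1]: (7,7,1)
link7: (8,7,1)
C 5-7 [J2]: (8,7,2)
P 1-7 [J1]: (8,8,2)
C 5-6 [J2]: (8,8,3)
Grübler: 3·7 − 2·8 − 3 = 2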